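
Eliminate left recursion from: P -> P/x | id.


Left-recursive alternatives: P/x; non-recursive: id
Introduce P': P -> idP', P' -> /xP' | ε


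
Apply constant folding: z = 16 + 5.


16 + 5 = 21 at compile time
Optimized: z = 21


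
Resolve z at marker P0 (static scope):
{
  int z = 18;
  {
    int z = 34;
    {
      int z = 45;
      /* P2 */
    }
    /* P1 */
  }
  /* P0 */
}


z declared in the same block as P0
z = 18


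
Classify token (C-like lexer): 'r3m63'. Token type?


Pattern: letter/underscore followed by alphanumerics, not a keyword
Type: IDENTIFIER


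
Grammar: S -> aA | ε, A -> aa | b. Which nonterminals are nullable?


A nonterminal is nullable iff some alternative derives ε (directly, or every symbol in it is nullable)
Nullable: {S}


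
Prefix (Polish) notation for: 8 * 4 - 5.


left-to-right (same/higher precedence on left): tree is (- (* 8 4) 5)
Prefix: - * 8 4 5


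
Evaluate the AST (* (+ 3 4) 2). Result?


Evaluate inner: (+ 3 4) = 7
Evaluate root: (* 7 2) = 14
Result: 14


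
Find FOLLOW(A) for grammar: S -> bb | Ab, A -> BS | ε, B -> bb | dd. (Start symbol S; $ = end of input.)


$ ∈ FOLLOW(S). For each A -> αBβ: add FIRST(β)\{ε} to FOLLOW(B); if β nullable, add FOLLOW(A).
FOLLOW(A) = {b}


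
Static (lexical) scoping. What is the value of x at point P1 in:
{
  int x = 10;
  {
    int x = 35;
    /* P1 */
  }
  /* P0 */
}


x declared in the same block as P1
x = 35


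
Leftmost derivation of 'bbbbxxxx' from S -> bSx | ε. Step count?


Derivation: S => bSx => bbSxx => bbbSxxx => bbbbSxxxx => bbbbxxxx
Steps: 5


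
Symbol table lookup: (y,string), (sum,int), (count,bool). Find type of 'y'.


Lookup 'y' → type string


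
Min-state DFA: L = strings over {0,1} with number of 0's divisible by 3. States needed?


Track (count of 0) mod 3: states 0..2, accept at 0
Minimal DFA: 3 states


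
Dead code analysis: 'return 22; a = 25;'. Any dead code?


statement follows a return and is unreachable
Dead: 'a = 25'


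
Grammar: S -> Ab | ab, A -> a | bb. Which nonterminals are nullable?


A nonterminal is nullable iff some alternative derives ε (directly, or every symbol in it is nullable)
Nullable: {}


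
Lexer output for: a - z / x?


Scan left to right, longest-match per lexeme
Tokens: ID(a), OP(-), ID(z), OP(/), ID(x)


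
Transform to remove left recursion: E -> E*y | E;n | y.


Left-recursive alternatives: E*y, E;n; non-recursive: y
Introduce E': E -> yE', E' -> *yE' | ;nE' | ε


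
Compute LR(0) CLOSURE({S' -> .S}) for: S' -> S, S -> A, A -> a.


Start: S' -> .S
For each item with dot before a nonterminal B, add B -> .γ for every B-production
Closure: [S' -> .S, S -> .A, A -> .a]


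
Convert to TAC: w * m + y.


Break into single-operator statements:
t1 = w * m
t2 = t1 + y


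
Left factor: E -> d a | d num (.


Common prefix: 'd'
Factored: E -> d E', E' -> a | num (


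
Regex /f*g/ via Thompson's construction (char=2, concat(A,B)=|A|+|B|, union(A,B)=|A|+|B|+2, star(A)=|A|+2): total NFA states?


Syntax tree has 2 char leaf(s), 0 union(s), 1 star(s)
chars contribute 2×2 = 4; each union adds +2; each star adds +2
Total: 4 + 0 + 2 = 6 states


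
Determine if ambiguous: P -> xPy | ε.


balanced x^n…y^n: each string has a unique parse
Unambiguous


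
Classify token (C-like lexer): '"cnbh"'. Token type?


Pattern: double-quoted sequence
Type: STRING_LITERAL


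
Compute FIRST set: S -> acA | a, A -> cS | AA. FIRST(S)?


Per alternative of S: FIRST(acA) = {a}; FIRST(a) = {a}
FIRST(S) = {a}


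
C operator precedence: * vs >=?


'*' is multiplicative (level 10); '>=' is relational (level 7)
Higher level binds tighter
'*' has higher precedence than '>='


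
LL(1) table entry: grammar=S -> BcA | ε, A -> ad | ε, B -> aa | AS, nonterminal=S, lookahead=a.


For [S, a]: 'a' ∈ FIRST(BcA)
Entry: S -> BcA


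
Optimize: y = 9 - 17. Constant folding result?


9 - 17 = -8 at compile time
Optimized: y = -8


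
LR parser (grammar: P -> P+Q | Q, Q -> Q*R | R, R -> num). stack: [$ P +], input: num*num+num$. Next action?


no handle ('P+' is not any RHS); shift 'num'
Action: shift


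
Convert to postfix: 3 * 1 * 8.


Left to right (same or higher precedence on left)
Postfix: 3 1 * 8 *


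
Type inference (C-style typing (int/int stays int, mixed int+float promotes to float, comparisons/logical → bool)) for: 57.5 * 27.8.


Operand types: float * float
Rule: mixed int/float promotes to float; int/int stays int
Result type: float


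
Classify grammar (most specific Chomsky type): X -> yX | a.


Right-linear: every RHS is a terminal or a terminal followed by one nonterminal
Classification: Type 3 (Regular)


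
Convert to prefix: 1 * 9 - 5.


left-to-right (same/higher precedence on left): tree is (- (* 1 9) 5)
Prefix: - * 1 9 5


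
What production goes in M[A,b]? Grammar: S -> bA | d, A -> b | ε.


For [A, b]: 'b' ∈ FIRST(b)
Entry: A -> b


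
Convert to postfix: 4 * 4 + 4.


Left to right (same or higher precedence on left)
Postfix: 4 4 * 4 +


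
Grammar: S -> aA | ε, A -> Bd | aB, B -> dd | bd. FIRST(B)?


Per alternative of B: FIRST(dd) = {d}; FIRST(bd) = {b}
FIRST(B) = {b, d}


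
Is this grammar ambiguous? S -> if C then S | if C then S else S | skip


dangling else: 'if C then if C then skip else skip' parses two ways
Ambiguous


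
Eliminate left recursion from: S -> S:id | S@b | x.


Left-recursive alternatives: S:id, S@b; non-recursive: x
Introduce S': S -> xS', S' -> :idS' | @bS' | ε


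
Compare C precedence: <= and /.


'/' is multiplicative (level 10); '<=' is relational (level 7)
Higher level binds tighter
'/' has higher precedence than '<='


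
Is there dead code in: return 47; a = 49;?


statement follows a return and is unreachable
Dead: 'a = 49'


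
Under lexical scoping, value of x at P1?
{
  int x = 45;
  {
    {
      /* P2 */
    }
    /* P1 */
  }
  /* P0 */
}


P1's block does not declare x; resolves to the enclosing declaration at depth 0
x = 45


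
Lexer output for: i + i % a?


Scan left to right, longest-match per lexeme
Tokens: ID(i), OP(+), ID(i), OP(%), ID(a)


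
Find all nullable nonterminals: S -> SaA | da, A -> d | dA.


A nonterminal is nullable iff some alternative derives ε (directly, or every symbol in it is nullable)
Nullable: {}


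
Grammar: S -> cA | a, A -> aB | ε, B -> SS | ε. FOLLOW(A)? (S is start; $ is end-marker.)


$ ∈ FOLLOW(S). For each A -> αBβ: add FIRST(β)\{ε} to FOLLOW(B); if β nullable, add FOLLOW(A).
FOLLOW(A) = {$, a, c}


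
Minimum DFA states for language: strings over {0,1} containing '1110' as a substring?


KMP-style automaton: 4 progress states + 1 absorbing accept = 5
Minimal DFA: 5 states


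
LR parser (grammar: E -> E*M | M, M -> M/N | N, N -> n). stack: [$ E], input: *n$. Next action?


shift '*' to continue E -> E*M
Action: shift


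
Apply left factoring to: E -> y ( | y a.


Common prefix: 'y'
Factored: E -> y E', E' -> ( | a


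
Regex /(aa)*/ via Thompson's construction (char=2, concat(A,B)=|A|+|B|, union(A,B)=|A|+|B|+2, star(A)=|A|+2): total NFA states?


Syntax tree has 2 char leaf(s), 0 union(s), 1 star(s)
chars contribute 2×2 = 4; each union adds +2; each star adds +2
Total: 4 + 0 + 2 = 6 states


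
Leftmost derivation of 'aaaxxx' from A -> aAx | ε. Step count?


Derivation: A => aAx => aaAxx => aaaAxxx => aaaxxx
Steps: 4


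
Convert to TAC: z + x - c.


Break into single-operator statements:
t1 = z + x
t2 = t1 - c


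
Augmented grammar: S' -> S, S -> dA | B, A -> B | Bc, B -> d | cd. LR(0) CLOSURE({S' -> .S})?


Start: S' -> .S
For each item with dot before a nonterminal B, add B -> .γ for every B-production
Closure: [S' -> .S, S -> .dA, S -> .B, B -> .d, B -> .cd]


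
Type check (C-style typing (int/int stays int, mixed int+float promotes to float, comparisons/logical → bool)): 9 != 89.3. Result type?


Operand types: int != float
Rule: comparison yields bool
Result type: bool


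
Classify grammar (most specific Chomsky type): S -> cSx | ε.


Single nonterminal LHS, but c^n x^n is not regular
Classification: Type 2 (Context-Free)


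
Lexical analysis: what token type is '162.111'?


Pattern: digits with a decimal point
Type: FLOAT_LITERAL


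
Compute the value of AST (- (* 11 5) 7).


Evaluate inner: (* 11 5) = 55
Evaluate root: (- 55 7) = 48
Result: 48


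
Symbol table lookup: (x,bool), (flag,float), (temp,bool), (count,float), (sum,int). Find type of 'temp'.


Lookup 'temp' → type bool


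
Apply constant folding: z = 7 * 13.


7 * 13 = 91 at compile time
Optimized: z = 91


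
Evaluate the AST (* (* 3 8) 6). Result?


Evaluate inner: (* 3 8) = 24
Evaluate root: (* 24 6) = 144
Result: 144


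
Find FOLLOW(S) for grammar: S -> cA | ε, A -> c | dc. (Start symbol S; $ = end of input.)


$ ∈ FOLLOW(S). For each A -> αBβ: add FIRST(β)\{ε} to FOLLOW(B); if β nullable, add FOLLOW(A).
FOLLOW(S) = {$}


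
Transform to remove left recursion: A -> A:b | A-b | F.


Left-recursive alternatives: A:b, A-b; non-recursive: F
Introduce A': A -> FA', A' -> :bA' | -bA' | ε


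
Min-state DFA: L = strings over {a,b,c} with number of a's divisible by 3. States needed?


Track (count of a) mod 3: states 0..2, accept at 0
Minimal DFA: 3 states


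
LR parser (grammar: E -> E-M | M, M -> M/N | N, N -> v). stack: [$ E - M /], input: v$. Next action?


no handle; shift 'v'
Action: shift


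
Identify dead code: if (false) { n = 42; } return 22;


condition is constant false, so the whole block is unreachable
Dead: 'if (false) { n = 42; }'


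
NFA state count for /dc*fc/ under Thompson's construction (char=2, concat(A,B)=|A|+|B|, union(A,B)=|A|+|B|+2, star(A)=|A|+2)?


Syntax tree has 4 char leaf(s), 0 union(s), 1 star(s)
chars contribute 4×2 = 8; each union adds +2; each star adds +2
Total: 8 + 0 + 2 = 10 states


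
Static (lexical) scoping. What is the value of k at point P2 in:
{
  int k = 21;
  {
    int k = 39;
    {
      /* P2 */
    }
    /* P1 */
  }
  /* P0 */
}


P2's block does not declare k; resolves to the enclosing declaration at depth 1
k = 39


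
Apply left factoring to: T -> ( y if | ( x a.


Common prefix: '('
Factored: T -> ( T', T' -> y if | x a


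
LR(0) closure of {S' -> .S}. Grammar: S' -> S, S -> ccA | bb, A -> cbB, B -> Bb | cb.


Start: S' -> .S
For each item with dot before a nonterminal B, add B -> .γ for every B-production
Closure: [S' -> .S, S -> .ccA, S -> .bb]


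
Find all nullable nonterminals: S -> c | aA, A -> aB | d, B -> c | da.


A nonterminal is nullable iff some alternative derives ε (directly, or every symbol in it is nullable)
Nullable: {}


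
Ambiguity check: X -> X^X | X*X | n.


'n^n*n' has two parse trees (no precedence encoded between ^ and *)
Ambiguous


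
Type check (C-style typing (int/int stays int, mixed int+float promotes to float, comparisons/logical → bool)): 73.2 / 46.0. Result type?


Operand types: float / float
Rule: mixed int/float promotes to float; int/int stays int
Result type: float


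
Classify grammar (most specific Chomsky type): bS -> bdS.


LHS has context (more than one symbol) and |LHS| ≤ |RHS|
Classification: Type 1 (Context-Sensitive)


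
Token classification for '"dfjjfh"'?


Pattern: double-quoted sequence
Type: STRING_LITERAL


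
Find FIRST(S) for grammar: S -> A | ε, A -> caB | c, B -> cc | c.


Per alternative of S: FIRST(A) = {c}; FIRST(ε) = {ε}
FIRST(S) = {c, ε}


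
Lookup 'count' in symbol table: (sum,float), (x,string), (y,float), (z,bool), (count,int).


Lookup 'count' → type int


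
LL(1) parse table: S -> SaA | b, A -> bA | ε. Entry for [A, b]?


For [A, b]: 'b' ∈ FIRST(bA)
Entry: A -> bA


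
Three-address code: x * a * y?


Break into single-operator statements:
t1 = x * a
t2 = t1 * y


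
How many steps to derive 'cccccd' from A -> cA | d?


Derivation: A => cA => ccA => cccA => ccccA => cccccA => cccccd
Steps: 6


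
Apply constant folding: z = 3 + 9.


3 + 9 = 12 at compile time
Optimized: z = 12


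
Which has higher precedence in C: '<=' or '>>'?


'>>' is shift (level 8); '<=' is relational (level 7)
Higher level binds tighter
'>>' has higher precedence than '<='


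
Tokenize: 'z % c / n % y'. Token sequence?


Scan left to right, longest-match per lexeme
Tokens: ID(z), OP(%), ID(c), OP(/), ID(n), OP(%), ID(y)


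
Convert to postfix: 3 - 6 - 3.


Left to right (same or higher precedence on left)
Postfix: 3 6 - 3 -


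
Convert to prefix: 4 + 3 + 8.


left-to-right (same/higher precedence on left): tree is (+ (+ 4 3) 8)
Prefix: + + 4 3 8


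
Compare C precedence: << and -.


'-' is additive (level 9); '<<' is shift (level 8)
Higher level binds tighter
'-' has higher precedence than '<<'


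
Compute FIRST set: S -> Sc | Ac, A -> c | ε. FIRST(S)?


Per alternative of S: FIRST(Sc) = {c}; FIRST(Ac) = {c}
FIRST(S) = {c}


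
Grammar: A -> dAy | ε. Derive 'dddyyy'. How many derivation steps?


Derivation: A => dAy => ddAyy => dddAyyy => dddyyy
Steps: 4


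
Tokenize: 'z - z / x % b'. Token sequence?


Scan left to right, longest-match per lexeme
Tokens: ID(z), OP(-), ID(z), OP(/), ID(x), OP(%), ID(b)


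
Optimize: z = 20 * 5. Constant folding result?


20 * 5 = 100 at compile time
Optimized: z = 100


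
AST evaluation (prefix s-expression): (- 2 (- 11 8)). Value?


Evaluate inner: (- 11 8) = 3
Evaluate root: (- 2 3) = -1
Result: -1


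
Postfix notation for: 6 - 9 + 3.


Left to right (same or higher precedence on left)
Postfix: 6 9 - 3 +


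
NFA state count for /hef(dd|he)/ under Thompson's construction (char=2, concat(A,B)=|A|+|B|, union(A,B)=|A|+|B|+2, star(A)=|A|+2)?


Syntax tree has 7 char leaf(s), 1 union(s), 0 star(s)
chars contribute 7×2 = 14; each union adds +2; each star adds +2
Total: 14 + 2 + 0 = 16 states


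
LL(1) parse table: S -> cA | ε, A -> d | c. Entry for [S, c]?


For [S, c]: 'c' ∈ FIRST(cA)
Entry: S -> cA


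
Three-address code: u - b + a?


Break into single-operator statements:
t1 = u - b
t2 = t1 + a


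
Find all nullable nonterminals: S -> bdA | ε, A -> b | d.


A nonterminal is nullable iff some alternative derives ε (directly, or every symbol in it is nullable)
Nullable: {S}


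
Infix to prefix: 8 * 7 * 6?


left-to-right (same/higher precedence on left): tree is (* (* 8 7) 6)
Prefix: * * 8 7 6


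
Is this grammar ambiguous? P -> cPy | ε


balanced c^n…y^n: each string has a unique parse
Unambiguous


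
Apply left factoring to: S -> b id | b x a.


Common prefix: 'b'
Factored: S -> b S', S' -> id | x a


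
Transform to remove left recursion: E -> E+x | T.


Left-recursive alternatives: E+x; non-recursive: T
Introduce E': E -> TE', E' -> +xE' | ε


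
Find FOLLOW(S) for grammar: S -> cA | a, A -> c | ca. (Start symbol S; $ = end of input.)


$ ∈ FOLLOW(S). For each A -> αBβ: add FIRST(β)\{ε} to FOLLOW(B); if β nullable, add FOLLOW(A).
FOLLOW(S) = {$}


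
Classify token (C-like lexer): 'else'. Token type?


Pattern: reserved word
Type: KEYWORD


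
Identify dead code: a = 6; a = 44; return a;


first assignment to a is overwritten before any read
Dead: 'a = 6'


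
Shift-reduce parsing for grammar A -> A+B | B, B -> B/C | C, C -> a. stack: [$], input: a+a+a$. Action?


no handle on stack; shift 'a'
Action: shift


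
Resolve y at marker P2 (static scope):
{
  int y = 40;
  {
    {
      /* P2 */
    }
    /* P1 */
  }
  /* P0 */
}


P2's block does not declare y; resolves to the enclosing declaration at depth 0
y = 40


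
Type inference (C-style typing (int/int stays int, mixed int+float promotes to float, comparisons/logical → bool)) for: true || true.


Operand types: bool || bool
Rule: logical operators take bool operands and yield bool
Result type: bool


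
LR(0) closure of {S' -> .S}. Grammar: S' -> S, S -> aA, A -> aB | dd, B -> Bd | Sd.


Start: S' -> .S
For each item with dot before a nonterminal B, add B -> .γ for every B-production
Closure: [S' -> .S, S -> .aA]


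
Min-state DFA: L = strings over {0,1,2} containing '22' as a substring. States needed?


KMP-style automaton: 2 progress states + 1 absorbing accept = 3
Minimal DFA: 3 states


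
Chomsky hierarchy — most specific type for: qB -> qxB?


LHS has context (more than one symbol) and |LHS| ≤ |RHS|
Classification: Type 1 (Context-Sensitive)


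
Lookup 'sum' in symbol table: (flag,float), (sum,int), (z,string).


Lookup 'sum' → type int


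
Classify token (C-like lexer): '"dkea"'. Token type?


Pattern: double-quoted sequence
Type: STRING_LITERAL


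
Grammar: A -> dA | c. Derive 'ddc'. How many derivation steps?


Derivation: A => dA => ddA => ddc
Steps: 3


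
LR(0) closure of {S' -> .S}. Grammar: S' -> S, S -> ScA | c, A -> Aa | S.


Start: S' -> .S
For each item with dot before a nonterminal B, add B -> .γ for every B-production
Closure: [S' -> .S, S -> .ScA, S -> .c]


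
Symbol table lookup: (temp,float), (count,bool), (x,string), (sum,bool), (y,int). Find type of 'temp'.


Lookup 'temp' → type float


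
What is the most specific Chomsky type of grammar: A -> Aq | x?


Left-linear: every RHS is a terminal or one nonterminal followed by a terminal
Classification: Type 3 (Regular)


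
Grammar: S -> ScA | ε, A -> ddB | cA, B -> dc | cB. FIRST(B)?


Per alternative of B: FIRST(dc) = {d}; FIRST(cB) = {c}
FIRST(B) = {c, d}


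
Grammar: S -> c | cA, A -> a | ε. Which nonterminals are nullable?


A nonterminal is nullable iff some alternative derives ε (directly, or every symbol in it is nullable)
Nullable: {A}


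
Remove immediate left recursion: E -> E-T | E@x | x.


Left-recursive alternatives: E-T, E@x; non-recursive: x
Introduce E': E -> xE', E' -> -TE' | @xE' | ε


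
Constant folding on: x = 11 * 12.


11 * 12 = 132 at compile time
Optimized: x = 132


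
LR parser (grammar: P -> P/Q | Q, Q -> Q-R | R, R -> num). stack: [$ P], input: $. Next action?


start symbol P on stack, input exhausted
Action: accept


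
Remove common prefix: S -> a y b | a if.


Common prefix: 'a'
Factored: S -> a S', S' -> y b | if


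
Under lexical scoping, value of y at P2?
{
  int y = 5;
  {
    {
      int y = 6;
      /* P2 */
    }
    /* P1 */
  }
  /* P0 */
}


y declared in the same block as P2
y = 6


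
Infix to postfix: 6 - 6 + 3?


Left to right (same or higher precedence on left)
Postfix: 6 6 - 3 +


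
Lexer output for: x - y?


Scan left to right, longest-match per lexeme
Tokens: ID(x), OP(-), ID(y)


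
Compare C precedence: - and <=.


'-' is additive (level 9); '<=' is relational (level 7)
Higher level binds tighter
'-' has higher precedence than '<='


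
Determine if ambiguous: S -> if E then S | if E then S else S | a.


dangling else: 'if E then if E then a else a' parses two ways
Ambiguous


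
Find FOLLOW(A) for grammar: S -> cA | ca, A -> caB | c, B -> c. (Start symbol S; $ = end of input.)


$ ∈ FOLLOW(S). For each A -> αBβ: add FIRST(β)\{ε} to FOLLOW(B); if β nullable, add FOLLOW(A).
FOLLOW(A) = {$}


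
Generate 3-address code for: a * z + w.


Break into single-operator statements:
t1 = a * z
t2 = t1 + w


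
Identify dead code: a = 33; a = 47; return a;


first assignment to a is overwritten before any read
Dead: 'a = 33'


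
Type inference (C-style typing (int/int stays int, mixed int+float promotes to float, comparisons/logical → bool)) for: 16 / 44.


Operand types: int / int
Rule: mixed int/float promotes to float; int/int stays int
Result type: int


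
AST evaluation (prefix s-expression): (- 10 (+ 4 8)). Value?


Evaluate inner: (+ 4 8) = 12
Evaluate root: (- 10 12) = -2
Result: -2


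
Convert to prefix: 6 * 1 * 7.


left-to-right (same/higher precedence on left): tree is (* (* 6 1) 7)
Prefix: * * 6 1 7


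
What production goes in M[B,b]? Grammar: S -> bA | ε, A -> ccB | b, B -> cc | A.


For [B, b]: 'b' ∈ FIRST(A)
Entry: B -> A


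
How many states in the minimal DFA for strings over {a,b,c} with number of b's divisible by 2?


Track (count of b) mod 2: states 0..1, accept at 0
Minimal DFA: 2 states


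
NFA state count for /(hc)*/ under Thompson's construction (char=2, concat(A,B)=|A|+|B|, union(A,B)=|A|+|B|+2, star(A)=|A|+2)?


Syntax tree has 2 char leaf(s), 0 union(s), 1 star(s)
chars contribute 2×2 = 4; each union adds +2; each star adds +2
Total: 4 + 0 + 2 = 6 states


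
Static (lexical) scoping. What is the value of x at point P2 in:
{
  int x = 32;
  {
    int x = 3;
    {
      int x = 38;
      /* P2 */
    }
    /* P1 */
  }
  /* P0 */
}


x declared in the same block as P2
x = 38


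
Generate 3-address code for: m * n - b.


Break into single-operator statements:
t1 = m * n
t2 = t1 - b


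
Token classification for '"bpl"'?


Pattern: double-quoted sequence
Type: STRING_LITERAL


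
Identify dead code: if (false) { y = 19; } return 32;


condition is constant false, so the whole block is unreachable
Dead: 'if (false) { y = 19; }'


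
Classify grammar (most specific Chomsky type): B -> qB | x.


Right-linear: every RHS is a terminal or a terminal followed by one nonterminal
Classification: Type 3 (Regular)


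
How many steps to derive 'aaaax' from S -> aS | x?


Derivation: S => aS => aaS => aaaS => aaaaS => aaaax
Steps: 5


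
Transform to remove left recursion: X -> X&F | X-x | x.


Left-recursive alternatives: X&F, X-x; non-recursive: x
Introduce X': X -> xX', X' -> &FX' | -xX' | ε


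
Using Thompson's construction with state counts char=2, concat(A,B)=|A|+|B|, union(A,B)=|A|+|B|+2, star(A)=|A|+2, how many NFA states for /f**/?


Syntax tree has 1 char leaf(s), 0 union(s), 2 star(s)
chars contribute 1×2 = 2; each union adds +2; each star adds +2
Total: 2 + 0 + 4 = 6 states


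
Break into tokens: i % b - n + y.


Scan left to right, longest-match per lexeme
Tokens: ID(i), OP(%), ID(b), OP(-), ID(n), OP(+), ID(y)


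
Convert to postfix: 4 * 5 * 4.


Left to right (same or higher precedence on left)
Postfix: 4 5 * 4 *


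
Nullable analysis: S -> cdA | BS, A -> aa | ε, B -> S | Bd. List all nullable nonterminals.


A nonterminal is nullable iff some alternative derives ε (directly, or every symbol in it is nullable)
Nullable: {A}


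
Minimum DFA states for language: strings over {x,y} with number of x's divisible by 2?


Track (count of x) mod 2: states 0..1, accept at 0
Minimal DFA: 2 states


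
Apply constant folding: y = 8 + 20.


8 + 20 = 28 at compile time
Optimized: y = 28


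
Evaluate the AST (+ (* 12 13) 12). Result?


Evaluate inner: (* 12 13) = 156
Evaluate root: (+ 156 12) = 168
Result: 168


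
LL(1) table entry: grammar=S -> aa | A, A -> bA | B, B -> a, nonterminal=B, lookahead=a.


For [B, a]: 'a' ∈ FIRST(a)
Entry: B -> a


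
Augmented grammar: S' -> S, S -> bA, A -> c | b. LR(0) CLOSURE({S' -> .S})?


Start: S' -> .S
For each item with dot before a nonterminal B, add B -> .γ for every B-production
Closure: [S' -> .S, S -> .bA]


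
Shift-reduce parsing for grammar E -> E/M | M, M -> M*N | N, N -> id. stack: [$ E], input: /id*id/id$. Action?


shift '/' to continue E -> E/M
Action: shift


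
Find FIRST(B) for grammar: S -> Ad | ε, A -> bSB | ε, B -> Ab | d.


Per alternative of B: FIRST(Ab) = {b}; FIRST(d) = {d}
FIRST(B) = {b, d}


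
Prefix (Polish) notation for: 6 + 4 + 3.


left-to-right (same/higher precedence on left): tree is (+ (+ 6 4) 3)
Prefix: + + 6 4 3


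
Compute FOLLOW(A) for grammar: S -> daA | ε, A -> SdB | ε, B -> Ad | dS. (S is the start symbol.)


$ ∈ FOLLOW(S). For each A -> αBβ: add FIRST(β)\{ε} to FOLLOW(B); if β nullable, add FOLLOW(A).
FOLLOW(A) = {$, d}


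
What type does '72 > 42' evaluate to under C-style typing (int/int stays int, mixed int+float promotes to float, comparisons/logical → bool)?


Operand types: int > int
Rule: comparison yields bool
Result type: bool


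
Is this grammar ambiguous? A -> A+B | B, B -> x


precedence layered via separate nonterminal B: deterministic
Unambiguous


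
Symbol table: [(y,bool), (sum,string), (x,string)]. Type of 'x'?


Lookup 'x' → type string


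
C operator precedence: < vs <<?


'<<' is shift (level 8); '<' is relational (level 7)
Higher level binds tighter
'<<' has higher precedence than '<'


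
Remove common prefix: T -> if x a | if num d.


Common prefix: 'if'
Factored: T -> if T', T' -> x a | num d


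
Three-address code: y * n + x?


Break into single-operator statements:
t1 = y * n
t2 = t1 + x


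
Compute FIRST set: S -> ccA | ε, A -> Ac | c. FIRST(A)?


Per alternative of A: FIRST(Ac) = {c}; FIRST(c) = {c}
FIRST(A) = {c}


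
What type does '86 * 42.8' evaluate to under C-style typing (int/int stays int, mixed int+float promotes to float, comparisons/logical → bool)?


Operand types: int * float
Rule: mixed int/float promotes to float; int/int stays int
Result type: float


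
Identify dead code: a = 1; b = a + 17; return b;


a is read by b's definition; b is returned
No dead code


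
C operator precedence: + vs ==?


'+' is additive (level 9); '==' is equality (level 6)
Higher level binds tighter
'+' has higher precedence than '=='


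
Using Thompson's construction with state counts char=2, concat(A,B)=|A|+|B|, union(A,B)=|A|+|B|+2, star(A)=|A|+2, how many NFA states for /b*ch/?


Syntax tree has 3 char leaf(s), 0 union(s), 1 star(s)
chars contribute 3×2 = 6; each union adds +2; each star adds +2
Total: 6 + 0 + 2 = 8 states


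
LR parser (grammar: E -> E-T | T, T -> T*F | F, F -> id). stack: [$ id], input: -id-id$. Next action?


'id' on top is the handle for F -> id
Action: reduce (F -> id)


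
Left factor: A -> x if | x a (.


Common prefix: 'x'
Factored: A -> x A', A' -> if | a (


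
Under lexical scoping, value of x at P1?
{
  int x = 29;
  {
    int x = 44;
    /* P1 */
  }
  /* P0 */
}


x declared in the same block as P1
x = 44


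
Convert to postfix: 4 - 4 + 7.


Left to right (same or higher precedence on left)
Postfix: 4 4 - 7 +


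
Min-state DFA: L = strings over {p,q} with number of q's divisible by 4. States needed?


Track (count of q) mod 4: states 0..3, accept at 0
Minimal DFA: 4 states


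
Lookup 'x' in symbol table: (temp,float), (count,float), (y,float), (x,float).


Lookup 'x' → type float


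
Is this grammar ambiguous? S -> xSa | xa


balanced x^n…a^n: each string has a unique parse
Unambiguous


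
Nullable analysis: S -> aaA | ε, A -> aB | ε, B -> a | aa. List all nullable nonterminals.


A nonterminal is nullable iff some alternative derives ε (directly, or every symbol in it is nullable)
Nullable: {A, S}


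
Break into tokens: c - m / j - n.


Scan left to right, longest-match per lexeme
Tokens: ID(c), OP(-), ID(m), OP(/), ID(j), OP(-), ID(n)


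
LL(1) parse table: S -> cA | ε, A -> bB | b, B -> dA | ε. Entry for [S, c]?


For [S, c]: 'c' ∈ FIRST(cA)
Entry: S -> cA


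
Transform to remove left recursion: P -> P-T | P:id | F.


Left-recursive alternatives: P-T, P:id; non-recursive: F
Introduce P': P -> FP', P' -> -TP' | :idP' | ε


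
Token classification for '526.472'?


Pattern: digits with a decimal point
Type: FLOAT_LITERAL


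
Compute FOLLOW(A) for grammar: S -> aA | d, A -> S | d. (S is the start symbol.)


$ ∈ FOLLOW(S). For each A -> αBβ: add FIRST(β)\{ε} to FOLLOW(B); if β nullable, add FOLLOW(A).
FOLLOW(A) = {$}


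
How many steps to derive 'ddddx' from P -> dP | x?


Derivation: P => dP => ddP => dddP => ddddP => ddddx
Steps: 5


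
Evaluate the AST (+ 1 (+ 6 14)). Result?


Evaluate inner: (+ 6 14) = 20
Evaluate root: (+ 1 20) = 21
Result: 21


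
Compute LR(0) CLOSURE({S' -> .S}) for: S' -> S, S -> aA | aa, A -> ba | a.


Start: S' -> .S
For each item with dot before a nonterminal B, add B -> .γ for every B-production
Closure: [S' -> .S, S -> .aA, S -> .aa]


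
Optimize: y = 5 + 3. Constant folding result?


5 + 3 = 8 at compile time
Optimized: y = 8


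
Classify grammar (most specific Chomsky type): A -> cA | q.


Right-linear: every RHS is a terminal or a terminal followed by one nonterminal
Classification: Type 3 (Regular)


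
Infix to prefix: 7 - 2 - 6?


left-to-right (same/higher precedence on left): tree is (- (- 7 2) 6)
Prefix: - - 7 2 6


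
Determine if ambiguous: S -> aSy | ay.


balanced a^n…y^n: each string has a unique parse
Unambiguous


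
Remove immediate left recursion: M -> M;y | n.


Left-recursive alternatives: M;y; non-recursive: n
Introduce M': M -> nM', M' -> ;yM' | ε


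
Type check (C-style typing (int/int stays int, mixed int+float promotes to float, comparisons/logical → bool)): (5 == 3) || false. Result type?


Operand types: bool || bool
Rule: logical operators take bool operands and yield bool
Result type: bool


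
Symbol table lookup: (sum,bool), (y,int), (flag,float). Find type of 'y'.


Lookup 'y' → type int


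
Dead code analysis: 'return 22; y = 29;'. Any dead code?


statement follows a return and is unreachable
Dead: 'y = 29'


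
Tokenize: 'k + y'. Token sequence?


Scan left to right, longest-match per lexeme
Tokens: ID(k), OP(+), ID(y)


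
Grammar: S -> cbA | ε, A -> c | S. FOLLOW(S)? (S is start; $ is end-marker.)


$ ∈ FOLLOW(S). For each A -> αBβ: add FIRST(β)\{ε} to FOLLOW(B); if β nullable, add FOLLOW(A).
FOLLOW(S) = {$}


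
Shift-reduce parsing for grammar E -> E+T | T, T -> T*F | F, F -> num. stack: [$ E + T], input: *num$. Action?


'*' can extend T; shift to build T -> T*F
Action: shift


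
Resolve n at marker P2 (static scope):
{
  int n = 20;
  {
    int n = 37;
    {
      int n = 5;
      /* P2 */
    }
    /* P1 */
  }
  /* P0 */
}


n declared in the same block as P2
n = 5


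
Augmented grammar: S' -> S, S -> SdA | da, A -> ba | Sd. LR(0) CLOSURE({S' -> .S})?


Start: S' -> .S
For each item with dot before a nonterminal B, add B -> .γ for every B-production
Closure: [S' -> .S, S -> .SdA, S -> .da]


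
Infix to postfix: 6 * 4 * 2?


Left to right (same or higher precedence on left)
Postfix: 6 4 * 2 *


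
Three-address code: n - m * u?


Break into single-operator statements:
t1 = m * u
t2 = n - t1


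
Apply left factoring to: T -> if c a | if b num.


Common prefix: 'if'
Factored: T -> if T', T' -> c a | b num


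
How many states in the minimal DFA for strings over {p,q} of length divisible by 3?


Track length mod 3: states 0..2, accept at 0
Minimal DFA: 3 states


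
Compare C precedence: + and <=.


'+' is additive (level 9); '<=' is relational (level 7)
Higher level binds tighter
'+' has higher precedence than '<='


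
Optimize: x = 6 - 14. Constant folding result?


6 - 14 = -8 at compile time
Optimized: x = -8


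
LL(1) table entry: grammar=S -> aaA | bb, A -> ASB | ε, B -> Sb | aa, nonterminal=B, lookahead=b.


For [B, b]: 'b' ∈ FIRST(Sb)
Entry: B -> Sb


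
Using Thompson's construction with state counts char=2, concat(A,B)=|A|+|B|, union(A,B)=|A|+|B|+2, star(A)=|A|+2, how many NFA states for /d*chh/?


Syntax tree has 4 char leaf(s), 0 union(s), 1 star(s)
chars contribute 4×2 = 8; each union adds +2; each star adds +2
Total: 8 + 0 + 2 = 10 states


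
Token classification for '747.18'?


Pattern: digits with a decimal point
Type: FLOAT_LITERAL


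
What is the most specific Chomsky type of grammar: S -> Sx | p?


Left-linear: every RHS is a terminal or one nonterminal followed by a terminal
Classification: Type 3 (Regular)


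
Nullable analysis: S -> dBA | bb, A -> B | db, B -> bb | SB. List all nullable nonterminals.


A nonterminal is nullable iff some alternative derives ε (directly, or every symbol in it is nullable)
Nullable: {}


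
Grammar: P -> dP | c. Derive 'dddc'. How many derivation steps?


Derivation: P => dP => ddP => dddP => dddc
Steps: 4


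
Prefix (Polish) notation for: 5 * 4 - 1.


left-to-right (same/higher precedence on left): tree is (- (* 5 4) 1)
Prefix: - * 5 4 1


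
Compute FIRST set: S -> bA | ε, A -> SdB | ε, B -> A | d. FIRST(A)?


Per alternative of A: FIRST(SdB) = {b, d}; FIRST(ε) = {ε}
FIRST(A) = {b, d, ε}


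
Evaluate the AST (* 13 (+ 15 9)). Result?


Evaluate inner: (+ 15 9) = 24
Evaluate root: (* 13 24) = 312
Result: 312


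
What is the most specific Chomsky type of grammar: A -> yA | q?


Right-linear: every RHS is a terminal or a terminal followed by one nonterminal
Classification: Type 3 (Regular)


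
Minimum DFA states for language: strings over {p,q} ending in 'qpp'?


Track the longest suffix of input matching a prefix of 'qpp': 4 classes (prefixes of length 0..3)
Minimal DFA: 4 states


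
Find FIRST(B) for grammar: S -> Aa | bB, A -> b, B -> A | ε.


Per alternative of B: FIRST(A) = {b}; FIRST(ε) = {ε}
FIRST(B) = {b, ε}


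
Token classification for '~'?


Pattern: operator symbol
Type: OPERATOR


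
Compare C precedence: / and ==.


'/' is multiplicative (level 10); '==' is equality (level 6)
Higher level binds tighter
'/' has higher precedence than '=='


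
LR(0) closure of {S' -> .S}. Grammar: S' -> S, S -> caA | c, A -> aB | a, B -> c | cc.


Start: S' -> .S
For each item with dot before a nonterminal B, add B -> .γ for every B-production
Closure: [S' -> .S, S -> .caA, S -> .c]


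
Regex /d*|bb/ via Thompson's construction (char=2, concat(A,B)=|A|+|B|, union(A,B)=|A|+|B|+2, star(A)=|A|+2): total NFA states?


Syntax tree has 3 char leaf(s), 1 union(s), 1 star(s)
chars contribute 3×2 = 6; each union adds +2; each star adds +2
Total: 6 + 2 + 2 = 10 states


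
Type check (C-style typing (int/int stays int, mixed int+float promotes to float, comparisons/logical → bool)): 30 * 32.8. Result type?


Operand types: int * float
Rule: mixed int/float promotes to float; int/int stays int
Result type: float


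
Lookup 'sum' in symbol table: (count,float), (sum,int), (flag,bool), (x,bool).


Lookup 'sum' → type int


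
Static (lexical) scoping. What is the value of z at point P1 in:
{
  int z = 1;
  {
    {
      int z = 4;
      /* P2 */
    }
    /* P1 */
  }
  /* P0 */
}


P1's block does not declare z; resolves to the enclosing declaration at depth 0
z = 1


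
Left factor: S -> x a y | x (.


Common prefix: 'x'
Factored: S -> x S', S' -> a y | (


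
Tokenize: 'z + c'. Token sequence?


Scan left to right, longest-match per lexeme
Tokens: ID(z), OP(+), ID(c)


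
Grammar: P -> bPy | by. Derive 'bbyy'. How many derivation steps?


Derivation: P => bPy => bbyy
Steps: 2


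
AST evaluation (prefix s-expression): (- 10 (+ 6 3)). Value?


Evaluate inner: (+ 6 3) = 9
Evaluate root: (- 10 9) = 1
Result: 1


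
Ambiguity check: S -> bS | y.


right-linear, alternatives start with distinct terminals 'b' vs 'y': unique leftmost derivation
Unambiguous


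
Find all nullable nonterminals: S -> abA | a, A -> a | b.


A nonterminal is nullable iff some alternative derives ε (directly, or every symbol in it is nullable)
Nullable: {}


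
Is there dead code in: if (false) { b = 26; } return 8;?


condition is constant false, so the whole block is unreachable
Dead: 'if (false) { b = 26; }'


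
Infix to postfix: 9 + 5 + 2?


Left to right (same or higher precedence on left)
Postfix: 9 5 + 2 +


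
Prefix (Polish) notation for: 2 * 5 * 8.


left-to-right (same/higher precedence on left): tree is (* (* 2 5) 8)
Prefix: * * 2 5 8


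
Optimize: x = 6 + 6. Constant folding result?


6 + 6 = 12 at compile time
Optimized: x = 12


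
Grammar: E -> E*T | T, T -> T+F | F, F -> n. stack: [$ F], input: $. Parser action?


'F' (not preceded by T+) is the handle for T -> F
Action: reduce (T -> F)


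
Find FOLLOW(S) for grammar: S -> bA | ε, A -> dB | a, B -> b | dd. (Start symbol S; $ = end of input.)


$ ∈ FOLLOW(S). For each A -> αBβ: add FIRST(β)\{ε} to FOLLOW(B); if β nullable, add FOLLOW(A).
FOLLOW(S) = {$}


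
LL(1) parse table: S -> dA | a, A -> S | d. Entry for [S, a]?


For [S, a]: 'a' ∈ FIRST(a)
Entry: S -> a


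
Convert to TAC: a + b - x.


Break into single-operator statements:
t1 = a + b
t2 = t1 - x


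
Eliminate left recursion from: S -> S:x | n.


Left-recursive alternatives: S:x; non-recursive: n
Introduce S': S -> nS', S' -> :xS' | ε


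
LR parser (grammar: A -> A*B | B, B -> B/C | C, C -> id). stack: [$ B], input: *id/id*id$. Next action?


lookahead ∉ {/} so B won't extend; reduce A -> B
Action: reduce (A -> B)


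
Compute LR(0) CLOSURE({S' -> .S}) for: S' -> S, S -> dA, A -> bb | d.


Start: S' -> .S
For each item with dot before a nonterminal B, add B -> .γ for every B-production
Closure: [S' -> .S, S -> .dA]


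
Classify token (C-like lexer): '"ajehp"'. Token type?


Pattern: double-quoted sequence
Type: STRING_LITERAL


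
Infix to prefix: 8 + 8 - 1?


left-to-right (same/higher precedence on left): tree is (- (+ 8 8) 1)
Prefix: - + 8 8 1


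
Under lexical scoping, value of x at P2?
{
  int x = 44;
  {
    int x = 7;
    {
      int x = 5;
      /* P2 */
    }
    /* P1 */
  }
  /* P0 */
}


x declared in the same block as P2
x = 5


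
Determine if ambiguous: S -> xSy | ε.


balanced x^n…y^n: each string has a unique parse
Unambiguous


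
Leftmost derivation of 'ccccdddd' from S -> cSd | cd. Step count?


Derivation: S => cSd => ccSdd => cccSddd => ccccdddd
Steps: 4


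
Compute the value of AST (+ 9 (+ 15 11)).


Evaluate inner: (+ 15 11) = 26
Evaluate root: (+ 9 26) = 35
Result: 35


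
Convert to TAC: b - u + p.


Break into single-operator statements:
t1 = b - u
t2 = t1 + p


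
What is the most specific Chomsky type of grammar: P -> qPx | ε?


Single nonterminal LHS, but q^n x^n is not regular
Classification: Type 2 (Context-Free)


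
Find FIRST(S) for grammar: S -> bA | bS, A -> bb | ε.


Per alternative of S: FIRST(bA) = {b}; FIRST(bS) = {b}
FIRST(S) = {b}


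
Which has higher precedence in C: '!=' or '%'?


'%' is multiplicative (level 10); '!=' is equality (level 6)
Higher level binds tighter
'%' has higher precedence than '!='


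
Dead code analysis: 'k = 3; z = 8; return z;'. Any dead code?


k is assigned but never read
Dead: 'k = 3'


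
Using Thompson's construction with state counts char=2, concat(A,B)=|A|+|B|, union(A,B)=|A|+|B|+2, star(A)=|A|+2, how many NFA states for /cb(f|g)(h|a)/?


Syntax tree has 6 char leaf(s), 2 union(s), 0 star(s)
chars contribute 6×2 = 12; each union adds +2; each star adds +2
Total: 12 + 4 + 0 = 16 states
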